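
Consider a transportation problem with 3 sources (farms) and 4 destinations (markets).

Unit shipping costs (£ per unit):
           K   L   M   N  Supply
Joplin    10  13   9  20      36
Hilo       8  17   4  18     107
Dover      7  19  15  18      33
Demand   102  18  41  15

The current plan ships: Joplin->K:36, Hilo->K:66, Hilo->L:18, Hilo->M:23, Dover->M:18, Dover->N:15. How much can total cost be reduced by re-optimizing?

Current plan cost = 36·10 + 66·8 + 18·17 + 23·4 + 18·15 + 15·18 = £1826.
Optimal plan:
  Joplin→K: 3 × £10 = £30
  Joplin→L: 18 × £13 = £234
  Joplin→N: 15 × £20 = £300
  Hilo→K: 66 × £8 = £528
  Hilo→M: 41 × £4 = £164
  Dover→K: 33 × £7 = £231
Optimal cost = £1487.
Saving = 1826 − 1487 = £339.

339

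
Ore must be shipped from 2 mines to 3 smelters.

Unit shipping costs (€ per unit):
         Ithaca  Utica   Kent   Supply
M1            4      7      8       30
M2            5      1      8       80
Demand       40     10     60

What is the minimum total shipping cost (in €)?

660

A cheapest plan:
  M1→Ithaca: 30 × €4 = €120
  M2→Ithaca: 10 × €5 = €50
  M2→Utica: 10 × €1 = €10
  M2→Kent: 60 × €8 = €480
Total = 120 + 50 + 10 + 480 = €660.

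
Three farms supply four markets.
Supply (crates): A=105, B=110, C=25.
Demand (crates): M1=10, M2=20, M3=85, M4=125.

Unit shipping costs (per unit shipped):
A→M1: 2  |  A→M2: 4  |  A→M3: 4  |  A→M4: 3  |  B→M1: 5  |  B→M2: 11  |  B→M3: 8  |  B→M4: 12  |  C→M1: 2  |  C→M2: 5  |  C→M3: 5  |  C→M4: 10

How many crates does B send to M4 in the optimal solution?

The minimum-cost plan:
  A->M4: 105 crates
  B->M1: 10 crates
  B->M3: 80 crates
  B->M4: 20 crates
  C->M2: 20 crates
  C->M3: 5 crates
Total cost = 1370.
So B→M4 carries 20 crates.

20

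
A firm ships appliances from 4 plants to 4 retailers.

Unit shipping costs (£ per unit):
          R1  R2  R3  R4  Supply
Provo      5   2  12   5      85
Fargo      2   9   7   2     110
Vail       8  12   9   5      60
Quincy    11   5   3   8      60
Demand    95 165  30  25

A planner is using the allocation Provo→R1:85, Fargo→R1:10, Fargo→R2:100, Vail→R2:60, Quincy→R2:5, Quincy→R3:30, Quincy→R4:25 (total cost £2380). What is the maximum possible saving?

Current plan cost = 85·5 + 10·2 + 100·9 + 60·12 + 5·5 + 30·3 + 25·8 = £2380.
Optimal plan:
  Provo–R2: 85 units
  Fargo–R1: 95 units
  Fargo–R4: 15 units
  Vail–R2: 20 units
  Vail–R3: 30 units
  Vail–R4: 10 units
  Quincy–R2: 60 units
Optimal cost = £1250.
Saving = 2380 − 1250 = £1130.

1130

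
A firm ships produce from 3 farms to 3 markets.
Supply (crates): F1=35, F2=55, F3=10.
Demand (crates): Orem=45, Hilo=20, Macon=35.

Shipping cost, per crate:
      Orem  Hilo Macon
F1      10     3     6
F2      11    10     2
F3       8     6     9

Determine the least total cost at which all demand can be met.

An optimal shipping plan:
  F1–Orem: 15 × 10 = 150
  F1–Hilo: 20 × 3 = 60
  F2–Orem: 20 × 11 = 220
  F2–Macon: 35 × 2 = 70
  F3–Orem: 10 × 8 = 80
Total = 150 + 60 + 220 + 70 + 80 = 580.
(Supply check: F1 ships 35; F2 ships 55; F3 ships 10.)

580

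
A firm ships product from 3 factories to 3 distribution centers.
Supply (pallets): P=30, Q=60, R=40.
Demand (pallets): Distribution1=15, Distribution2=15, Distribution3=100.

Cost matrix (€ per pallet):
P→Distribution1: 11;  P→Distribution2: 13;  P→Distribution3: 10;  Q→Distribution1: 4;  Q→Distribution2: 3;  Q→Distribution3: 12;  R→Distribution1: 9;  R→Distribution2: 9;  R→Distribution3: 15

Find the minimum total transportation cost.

1365

An optimal shipping plan:
  P->Distribution3: 30 × €10 = €300
  Q->Distribution1: 15 × €4 = €60
  Q->Distribution2: 15 × €3 = €45
  Q->Distribution3: 30 × €12 = €360
  R->Distribution3: 40 × €15 = €600
Total = 300 + 60 + 45 + 360 + 600 = €1365.
(Supply check: P ships 30; Q ships 60; R ships 40.)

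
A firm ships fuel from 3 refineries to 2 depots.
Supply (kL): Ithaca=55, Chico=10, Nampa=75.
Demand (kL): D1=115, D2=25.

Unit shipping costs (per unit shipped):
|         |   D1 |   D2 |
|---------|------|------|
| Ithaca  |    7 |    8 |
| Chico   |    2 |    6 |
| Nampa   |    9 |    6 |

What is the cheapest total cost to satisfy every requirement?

1005

Optimal allocation:
  Ithaca->D1: 55 × 7 = 385
  Chico->D1: 10 × 2 = 20
  Nampa->D1: 50 × 9 = 450
  Nampa->D2: 25 × 6 = 150
Total = 385 + 20 + 450 + 150 = 1005.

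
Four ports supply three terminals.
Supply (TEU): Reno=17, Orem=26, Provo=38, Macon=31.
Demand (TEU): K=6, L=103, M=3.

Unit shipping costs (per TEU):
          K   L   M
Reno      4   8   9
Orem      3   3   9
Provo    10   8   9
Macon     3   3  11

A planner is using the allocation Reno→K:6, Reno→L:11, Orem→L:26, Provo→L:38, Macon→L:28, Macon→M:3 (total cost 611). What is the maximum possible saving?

21

Current plan cost = 6·4 + 11·8 + 26·3 + 38·8 + 28·3 + 3·11 = 611.
Optimal plan:
  Reno→K: 6 TEU
  Reno→L: 11 TEU
  Orem→L: 26 TEU
  Provo→L: 35 TEU
  Provo→M: 3 TEU
  Macon→L: 31 TEU
Optimal cost = 590.
Saving = 611 − 590 = 21.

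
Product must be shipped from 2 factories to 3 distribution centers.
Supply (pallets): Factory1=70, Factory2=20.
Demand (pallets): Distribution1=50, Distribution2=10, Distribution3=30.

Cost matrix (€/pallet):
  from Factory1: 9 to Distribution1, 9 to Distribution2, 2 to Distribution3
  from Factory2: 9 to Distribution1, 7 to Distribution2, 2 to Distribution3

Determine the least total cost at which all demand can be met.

A cheapest plan:
  Factory1→Distribution1: 40 × €9 = €360
  Factory1→Distribution3: 30 × €2 = €60
  Factory2→Distribution1: 10 × €9 = €90
  Factory2→Distribution2: 10 × €7 = €70
Total = 360 + 60 + 90 + 70 = €580.

580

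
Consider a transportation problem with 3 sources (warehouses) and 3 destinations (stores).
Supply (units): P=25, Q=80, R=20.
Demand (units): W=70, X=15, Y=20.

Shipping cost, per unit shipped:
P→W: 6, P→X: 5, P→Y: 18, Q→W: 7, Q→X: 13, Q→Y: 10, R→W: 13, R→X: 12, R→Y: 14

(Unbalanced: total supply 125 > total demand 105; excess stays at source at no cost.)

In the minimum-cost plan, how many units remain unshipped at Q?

Minimum-cost shipments:
  P–W: 10 × 6 = 60
  P–X: 15 × 5 = 75
  Q–W: 60 × 7 = 420
  Q–Y: 20 × 10 = 200
Total cost = 755.
Q ships 80 of its 80, leaving 0.

0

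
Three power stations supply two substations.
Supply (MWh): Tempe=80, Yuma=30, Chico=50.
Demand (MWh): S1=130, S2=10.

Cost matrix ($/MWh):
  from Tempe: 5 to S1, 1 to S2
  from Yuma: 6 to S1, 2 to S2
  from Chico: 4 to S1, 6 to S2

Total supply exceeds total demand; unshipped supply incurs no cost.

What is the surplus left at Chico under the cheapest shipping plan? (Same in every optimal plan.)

An optimal plan:
  Tempe to S1: 70 × $5 = $350
  Tempe to S2: 10 × $1 = $10
  Yuma to S1: 10 × $6 = $60
  Chico to S1: 50 × $4 = $200
Total cost = $620.
Chico ships 50 of its 50, leaving 0.

0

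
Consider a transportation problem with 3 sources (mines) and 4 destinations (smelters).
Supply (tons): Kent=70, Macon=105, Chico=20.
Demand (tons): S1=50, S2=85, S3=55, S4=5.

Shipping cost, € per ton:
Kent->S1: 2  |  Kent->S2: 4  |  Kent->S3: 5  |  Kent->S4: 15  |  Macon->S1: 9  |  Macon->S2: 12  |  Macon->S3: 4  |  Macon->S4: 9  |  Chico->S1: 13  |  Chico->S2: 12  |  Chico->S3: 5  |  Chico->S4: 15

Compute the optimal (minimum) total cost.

One minimum-cost allocation:
  Kent→S2: 70 × €4 = €280
  Macon→S1: 50 × €9 = €450
  Macon→S3: 50 × €4 = €200
  Macon→S4: 5 × €9 = €45
  Chico→S2: 15 × €12 = €180
  Chico→S3: 5 × €5 = €25
Total = 280 + 450 + 200 + 45 + 180 + 25 = €1180.
(Supply check: Kent ships 70; Macon ships 105; Chico ships 20.)

1180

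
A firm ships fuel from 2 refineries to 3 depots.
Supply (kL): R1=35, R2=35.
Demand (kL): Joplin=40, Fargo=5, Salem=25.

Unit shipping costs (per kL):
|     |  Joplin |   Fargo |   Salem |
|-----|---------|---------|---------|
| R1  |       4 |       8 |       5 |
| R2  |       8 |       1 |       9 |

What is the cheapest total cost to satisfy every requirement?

410

An optimal shipping plan:
  R1→Joplin: 10 × 4 = 40
  R1→Salem: 25 × 5 = 125
  R2→Joplin: 30 × 8 = 240
  R2→Fargo: 5 × 1 = 5
Total = 40 + 125 + 240 + 5 = 410.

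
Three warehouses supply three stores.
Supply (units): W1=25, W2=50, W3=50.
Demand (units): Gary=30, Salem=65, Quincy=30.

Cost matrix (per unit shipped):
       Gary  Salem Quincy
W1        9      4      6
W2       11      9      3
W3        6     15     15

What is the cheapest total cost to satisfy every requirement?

Optimal allocation:
  W1→Salem: 25 × 4 = 100
  W2→Salem: 20 × 9 = 180
  W2→Quincy: 30 × 3 = 90
  W3→Gary: 30 × 6 = 180
  W3→Salem: 20 × 15 = 300
Total = 100 + 180 + 90 + 180 + 300 = 850.

850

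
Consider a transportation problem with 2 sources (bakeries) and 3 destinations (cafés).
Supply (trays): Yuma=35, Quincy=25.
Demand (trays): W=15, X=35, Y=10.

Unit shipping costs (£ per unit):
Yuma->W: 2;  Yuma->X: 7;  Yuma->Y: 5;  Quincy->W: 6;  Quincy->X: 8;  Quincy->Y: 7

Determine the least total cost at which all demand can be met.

350

An optimal shipping plan:
  Yuma->W: 15 × £2 = £30
  Yuma->X: 10 × £7 = £70
  Yuma->Y: 10 × £5 = £50
  Quincy->X: 25 × £8 = £200
Total = 30 + 70 + 50 + 200 = £350.
(Supply check: Yuma ships 35; Quincy ships 25.)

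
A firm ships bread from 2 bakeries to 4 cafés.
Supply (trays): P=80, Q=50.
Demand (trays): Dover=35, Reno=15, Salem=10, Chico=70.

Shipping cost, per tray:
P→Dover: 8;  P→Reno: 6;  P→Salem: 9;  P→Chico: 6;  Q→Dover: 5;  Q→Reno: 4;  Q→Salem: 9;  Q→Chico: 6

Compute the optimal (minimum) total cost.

745

A cheapest plan:
  P–Salem: 10 × 9 = 90
  P–Chico: 70 × 6 = 420
  Q–Dover: 35 × 5 = 175
  Q–Reno: 15 × 4 = 60
Total = 90 + 420 + 175 + 60 = 745.
(Supply check: P ships 80; Q ships 50.)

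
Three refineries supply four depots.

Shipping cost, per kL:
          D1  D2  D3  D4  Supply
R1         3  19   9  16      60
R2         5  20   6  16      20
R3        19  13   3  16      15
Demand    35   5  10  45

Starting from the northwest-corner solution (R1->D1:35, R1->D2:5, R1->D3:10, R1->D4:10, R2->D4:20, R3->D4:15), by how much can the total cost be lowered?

90

Current plan cost = 35·3 + 5·19 + 10·9 + 10·16 + 20·16 + 15·16 = 1010.
Optimal plan:
  R1→D1: 35 × 3 = 105
  R1→D4: 25 × 16 = 400
  R2→D4: 20 × 16 = 320
  R3→D2: 5 × 13 = 65
  R3→D3: 10 × 3 = 30
Optimal cost = 920.
Saving = 1010 − 920 = 90.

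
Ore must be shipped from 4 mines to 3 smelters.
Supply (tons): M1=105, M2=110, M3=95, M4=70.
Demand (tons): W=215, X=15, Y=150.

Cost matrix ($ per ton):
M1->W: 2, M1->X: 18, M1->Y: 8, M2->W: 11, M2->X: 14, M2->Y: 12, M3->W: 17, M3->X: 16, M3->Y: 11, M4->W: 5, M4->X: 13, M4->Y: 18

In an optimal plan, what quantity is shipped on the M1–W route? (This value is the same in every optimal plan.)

Solving gives:
  M1–W: 105 × $2 = $210
  M2–W: 40 × $11 = $440
  M2–X: 15 × $14 = $210
  M2–Y: 55 × $12 = $660
  M3–Y: 95 × $11 = $1045
  M4–W: 70 × $5 = $350
Total cost = $2915.
So M1→W carries 105 tons.

105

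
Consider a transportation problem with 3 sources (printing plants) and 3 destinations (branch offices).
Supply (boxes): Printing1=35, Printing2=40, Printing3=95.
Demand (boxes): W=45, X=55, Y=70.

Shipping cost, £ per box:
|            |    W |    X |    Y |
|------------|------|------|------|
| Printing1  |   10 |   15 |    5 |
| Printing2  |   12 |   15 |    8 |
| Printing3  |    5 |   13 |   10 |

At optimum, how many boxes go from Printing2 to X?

The minimum-cost plan:
  Printing1–Y: 35 × £5 = £175
  Printing2–X: 5 × £15 = £75
  Printing2–Y: 35 × £8 = £280
  Printing3–W: 45 × £5 = £225
  Printing3–X: 50 × £13 = £650
Total cost = £1405.
So Printing2→X carries 5 boxes.

5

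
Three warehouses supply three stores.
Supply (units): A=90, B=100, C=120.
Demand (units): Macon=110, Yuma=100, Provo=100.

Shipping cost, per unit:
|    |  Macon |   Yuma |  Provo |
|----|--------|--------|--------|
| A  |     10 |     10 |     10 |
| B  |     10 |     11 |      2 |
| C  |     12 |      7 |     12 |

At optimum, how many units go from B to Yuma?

Solving gives:
  A–Macon: 90 × 10 = 900
  B–Provo: 100 × 2 = 200
  C–Macon: 20 × 12 = 240
  C–Yuma: 100 × 7 = 700
Total cost = 2040.
The route B→Yuma is not used.

0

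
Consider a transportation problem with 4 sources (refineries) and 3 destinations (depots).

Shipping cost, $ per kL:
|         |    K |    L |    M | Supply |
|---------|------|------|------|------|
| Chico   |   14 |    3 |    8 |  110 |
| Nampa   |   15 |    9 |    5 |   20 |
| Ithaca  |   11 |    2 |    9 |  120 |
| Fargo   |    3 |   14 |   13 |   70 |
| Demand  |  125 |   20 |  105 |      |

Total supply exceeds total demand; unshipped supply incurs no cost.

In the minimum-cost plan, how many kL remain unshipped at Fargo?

An optimal plan:
  Chico→M: 85 kL
  Nampa→M: 20 kL
  Ithaca→K: 55 kL
  Ithaca→L: 20 kL
  Fargo→K: 70 kL
Total cost = $1635.
Fargo ships 70 of its 70, leaving 0.

0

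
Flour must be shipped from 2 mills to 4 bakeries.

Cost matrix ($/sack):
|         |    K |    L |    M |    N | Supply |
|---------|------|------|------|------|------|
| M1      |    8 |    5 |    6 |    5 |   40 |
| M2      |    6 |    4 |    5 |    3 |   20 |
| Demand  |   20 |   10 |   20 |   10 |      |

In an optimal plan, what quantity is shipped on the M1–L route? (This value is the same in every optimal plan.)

10

Solving gives:
  M1->K: 10 × $8 = $80
  M1->L: 10 × $5 = $50
  M1->M: 20 × $6 = $120
  M2->K: 10 × $6 = $60
  M2->N: 10 × $3 = $30
Total cost = $340.
So M1→L carries 10 sacks.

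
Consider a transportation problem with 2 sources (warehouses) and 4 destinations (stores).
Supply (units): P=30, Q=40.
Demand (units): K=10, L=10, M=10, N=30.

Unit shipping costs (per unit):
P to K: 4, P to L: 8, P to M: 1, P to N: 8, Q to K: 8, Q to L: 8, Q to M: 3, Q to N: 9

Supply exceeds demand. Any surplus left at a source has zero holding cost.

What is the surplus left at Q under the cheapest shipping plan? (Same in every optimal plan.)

10

Minimum-cost shipments:
  P to K: 10 × 4 = 40
  P to M: 10 × 1 = 10
  P to N: 10 × 8 = 80
  Q to L: 10 × 8 = 80
  Q to N: 20 × 9 = 180
Total cost = 390.
Q ships 30 of its 40, leaving 10.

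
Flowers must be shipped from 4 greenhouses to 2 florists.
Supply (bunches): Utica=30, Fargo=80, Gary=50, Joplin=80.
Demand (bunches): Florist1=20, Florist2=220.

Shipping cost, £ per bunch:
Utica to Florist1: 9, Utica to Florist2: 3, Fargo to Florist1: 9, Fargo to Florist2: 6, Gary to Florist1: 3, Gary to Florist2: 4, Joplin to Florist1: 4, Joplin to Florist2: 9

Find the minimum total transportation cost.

1390

Optimal allocation:
  Utica→Florist2: 30 bunches
  Fargo→Florist2: 80 bunches
  Gary→Florist2: 50 bunches
  Joplin→Florist1: 20 bunches
  Joplin→Florist2: 60 bunches
Total cost = £1390.
(Supply check: Utica ships 30; Fargo ships 80; Gary ships 50; Joplin ships 80.)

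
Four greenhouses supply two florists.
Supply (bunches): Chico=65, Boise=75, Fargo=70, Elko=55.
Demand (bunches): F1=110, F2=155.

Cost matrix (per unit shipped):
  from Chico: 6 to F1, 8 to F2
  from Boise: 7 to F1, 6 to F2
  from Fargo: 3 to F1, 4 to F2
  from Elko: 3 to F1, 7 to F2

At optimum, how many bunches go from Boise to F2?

The minimum-cost plan:
  Chico→F1: 55 × 6 = 330
  Chico→F2: 10 × 8 = 80
  Boise→F2: 75 × 6 = 450
  Fargo→F2: 70 × 4 = 280
  Elko→F1: 55 × 3 = 165
Total cost = 1305.
So Boise→F2 carries 75 bunches.

75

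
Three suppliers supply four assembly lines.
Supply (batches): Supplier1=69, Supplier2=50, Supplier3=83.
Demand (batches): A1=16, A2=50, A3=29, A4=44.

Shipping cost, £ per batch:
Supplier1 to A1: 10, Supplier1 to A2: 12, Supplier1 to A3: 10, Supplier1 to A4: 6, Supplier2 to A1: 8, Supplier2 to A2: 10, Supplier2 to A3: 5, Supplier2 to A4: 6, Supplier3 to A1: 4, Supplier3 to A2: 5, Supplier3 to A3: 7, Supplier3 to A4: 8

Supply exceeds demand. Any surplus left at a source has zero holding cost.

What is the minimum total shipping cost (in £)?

An optimal shipping plan:
  Supplier1–A4: 44 × £6 = £264
  Supplier2–A3: 29 × £5 = £145
  Supplier3–A1: 16 × £4 = £64
  Supplier3–A2: 50 × £5 = £250
Total = 264 + 145 + 64 + 250 = £723.

723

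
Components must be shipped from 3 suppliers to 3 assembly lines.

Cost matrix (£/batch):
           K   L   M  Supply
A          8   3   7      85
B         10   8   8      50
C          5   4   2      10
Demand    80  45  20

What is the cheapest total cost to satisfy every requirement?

A cheapest plan:
  A→K: 40 batches
  A→L: 45 batches
  B→K: 40 batches
  B→M: 10 batches
  C→M: 10 batches
Total cost = £955.

955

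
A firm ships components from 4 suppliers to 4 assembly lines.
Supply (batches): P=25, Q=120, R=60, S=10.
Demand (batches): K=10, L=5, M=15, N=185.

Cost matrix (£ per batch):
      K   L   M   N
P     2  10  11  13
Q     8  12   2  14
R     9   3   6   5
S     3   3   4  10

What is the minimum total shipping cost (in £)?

One minimum-cost allocation:
  P→K: 10 × £2 = £20
  P→N: 15 × £13 = £195
  Q→M: 15 × £2 = £30
  Q→N: 105 × £14 = £1470
  R→N: 60 × £5 = £300
  S→L: 5 × £3 = £15
  S→N: 5 × £10 = £50
Total = 20 + 195 + 30 + 1470 + 300 + 15 + 50 = £2080.
(Supply check: P ships 25; Q ships 120; R ships 60; S ships 10.)

2080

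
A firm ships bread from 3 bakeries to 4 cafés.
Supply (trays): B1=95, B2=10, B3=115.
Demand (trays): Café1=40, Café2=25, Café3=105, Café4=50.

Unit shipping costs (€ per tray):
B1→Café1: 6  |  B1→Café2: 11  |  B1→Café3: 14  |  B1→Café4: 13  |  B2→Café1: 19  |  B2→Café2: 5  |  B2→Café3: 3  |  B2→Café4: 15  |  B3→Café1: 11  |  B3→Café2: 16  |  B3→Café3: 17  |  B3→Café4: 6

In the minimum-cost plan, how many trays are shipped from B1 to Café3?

Optimal shipments:
  B1->Café1: 40 × €6 = €240
  B1->Café2: 25 × €11 = €275
  B1->Café3: 30 × €14 = €420
  B2->Café3: 10 × €3 = €30
  B3->Café3: 65 × €17 = €1105
  B3->Café4: 50 × €6 = €300
Total cost = €2370.
So B1→Café3 carries 30 trays.

30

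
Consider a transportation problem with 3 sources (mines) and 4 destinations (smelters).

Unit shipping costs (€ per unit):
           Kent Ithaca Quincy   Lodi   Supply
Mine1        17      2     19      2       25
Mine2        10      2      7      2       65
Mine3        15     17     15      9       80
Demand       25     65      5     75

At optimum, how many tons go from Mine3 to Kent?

25

Optimal shipments:
  Mine1–Ithaca: 25 × €2 = €50
  Mine2–Ithaca: 40 × €2 = €80
  Mine2–Quincy: 5 × €7 = €35
  Mine2–Lodi: 20 × €2 = €40
  Mine3–Kent: 25 × €15 = €375
  Mine3–Lodi: 55 × €9 = €495
Total cost = €1075.
So Mine3→Kent carries 25 tons.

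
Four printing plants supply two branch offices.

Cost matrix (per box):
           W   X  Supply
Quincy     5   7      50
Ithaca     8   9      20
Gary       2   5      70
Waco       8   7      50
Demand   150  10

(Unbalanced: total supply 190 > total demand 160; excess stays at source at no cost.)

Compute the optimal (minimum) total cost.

700

A cheapest plan:
  Quincy to W: 50 × 5 = 250
  Ithaca to W: 20 × 8 = 160
  Gary to W: 70 × 2 = 140
  Waco to W: 10 × 8 = 80
  Waco to X: 10 × 7 = 70
Total = 250 + 160 + 140 + 80 + 70 = 700.
(Supply check: Quincy ships 50; Ithaca ships 20; Gary ships 70; Waco ships 20.)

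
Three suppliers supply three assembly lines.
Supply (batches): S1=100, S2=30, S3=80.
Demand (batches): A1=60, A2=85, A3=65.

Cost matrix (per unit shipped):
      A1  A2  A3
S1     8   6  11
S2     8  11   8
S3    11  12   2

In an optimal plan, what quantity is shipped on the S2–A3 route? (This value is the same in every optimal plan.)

0

Solving gives:
  S1->A1: 15 × 8 = 120
  S1->A2: 85 × 6 = 510
  S2->A1: 30 × 8 = 240
  S3->A1: 15 × 11 = 165
  S3->A3: 65 × 2 = 130
Total cost = 1165.
The route S2→A3 is not used.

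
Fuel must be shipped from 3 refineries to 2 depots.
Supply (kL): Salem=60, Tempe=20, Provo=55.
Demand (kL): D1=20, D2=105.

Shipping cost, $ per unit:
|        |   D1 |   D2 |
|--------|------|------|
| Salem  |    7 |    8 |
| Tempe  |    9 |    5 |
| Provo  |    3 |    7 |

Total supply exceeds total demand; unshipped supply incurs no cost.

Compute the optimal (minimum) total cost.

A cheapest plan:
  Salem->D2: 50 × $8 = $400
  Tempe->D2: 20 × $5 = $100
  Provo->D1: 20 × $3 = $60
  Provo->D2: 35 × $7 = $245
Total = 400 + 100 + 60 + 245 = $805.

805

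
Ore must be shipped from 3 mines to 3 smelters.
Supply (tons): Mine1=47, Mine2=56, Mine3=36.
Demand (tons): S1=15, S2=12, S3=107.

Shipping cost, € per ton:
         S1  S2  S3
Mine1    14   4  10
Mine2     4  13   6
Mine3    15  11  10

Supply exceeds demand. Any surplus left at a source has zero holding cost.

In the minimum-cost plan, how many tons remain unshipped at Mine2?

0

Minimum-cost shipments:
  Mine1–S2: 12 tons
  Mine1–S3: 30 tons
  Mine2–S1: 15 tons
  Mine2–S3: 41 tons
  Mine3–S3: 36 tons
Total cost = €1014.
Mine2 ships 56 of its 56, leaving 0.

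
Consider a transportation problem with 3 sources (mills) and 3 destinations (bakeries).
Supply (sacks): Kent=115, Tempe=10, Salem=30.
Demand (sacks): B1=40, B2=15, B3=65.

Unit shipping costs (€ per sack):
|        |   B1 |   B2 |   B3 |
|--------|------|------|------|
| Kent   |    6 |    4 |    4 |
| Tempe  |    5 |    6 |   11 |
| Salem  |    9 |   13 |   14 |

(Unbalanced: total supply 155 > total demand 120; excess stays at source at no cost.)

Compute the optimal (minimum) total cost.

550

A cheapest plan:
  Kent→B1: 30 × €6 = €180
  Kent→B2: 15 × €4 = €60
  Kent→B3: 65 × €4 = €260
  Tempe→B1: 10 × €5 = €50
Total = 180 + 60 + 260 + 50 = €550.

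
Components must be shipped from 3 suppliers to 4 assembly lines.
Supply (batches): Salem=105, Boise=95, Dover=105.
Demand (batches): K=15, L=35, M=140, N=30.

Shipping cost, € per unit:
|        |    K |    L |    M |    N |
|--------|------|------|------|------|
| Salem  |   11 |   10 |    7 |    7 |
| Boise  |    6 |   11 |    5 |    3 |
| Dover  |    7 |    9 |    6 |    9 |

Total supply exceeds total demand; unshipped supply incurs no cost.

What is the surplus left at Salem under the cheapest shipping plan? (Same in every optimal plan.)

85

Minimum-cost shipments:
  Salem→M: 20 × €7 = €140
  Boise→K: 15 × €6 = €90
  Boise→M: 50 × €5 = €250
  Boise→N: 30 × €3 = €90
  Dover→L: 35 × €9 = €315
  Dover→M: 70 × €6 = €420
Total cost = €1305.
Salem ships 20 of its 105, leaving 85.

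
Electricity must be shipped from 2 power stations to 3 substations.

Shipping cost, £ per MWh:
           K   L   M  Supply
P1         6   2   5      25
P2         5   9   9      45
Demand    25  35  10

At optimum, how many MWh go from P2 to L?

Solving gives:
  P1 to L: 25 × £2 = £50
  P2 to K: 25 × £5 = £125
  P2 to L: 10 × £9 = £90
  P2 to M: 10 × £9 = £90
Total cost = £355.
So P2→L carries 10 MWh.

10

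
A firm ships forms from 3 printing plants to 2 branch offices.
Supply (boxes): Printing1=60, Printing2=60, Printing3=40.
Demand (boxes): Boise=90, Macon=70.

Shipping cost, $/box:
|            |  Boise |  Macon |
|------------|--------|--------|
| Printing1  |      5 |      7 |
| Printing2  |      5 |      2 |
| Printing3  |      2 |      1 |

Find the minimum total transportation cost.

Optimal allocation:
  Printing1–Boise: 60 × $5 = $300
  Printing2–Macon: 60 × $2 = $120
  Printing3–Boise: 30 × $2 = $60
  Printing3–Macon: 10 × $1 = $10
Total = 300 + 120 + 60 + 10 = $490.

490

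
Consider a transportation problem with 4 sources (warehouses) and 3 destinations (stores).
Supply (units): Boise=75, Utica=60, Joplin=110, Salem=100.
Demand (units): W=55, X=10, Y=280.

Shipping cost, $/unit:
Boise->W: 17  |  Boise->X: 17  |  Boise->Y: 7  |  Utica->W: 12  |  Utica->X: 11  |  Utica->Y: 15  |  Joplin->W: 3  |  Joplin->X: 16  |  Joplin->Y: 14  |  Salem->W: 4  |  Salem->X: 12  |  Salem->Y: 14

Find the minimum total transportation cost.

3720

Optimal allocation:
  Boise–Y: 75 × $7 = $525
  Utica–X: 10 × $11 = $110
  Utica–Y: 50 × $15 = $750
  Joplin–W: 55 × $3 = $165
  Joplin–Y: 55 × $14 = $770
  Salem–Y: 100 × $14 = $1400
Total = 525 + 110 + 750 + 165 + 770 + 1400 = $3720.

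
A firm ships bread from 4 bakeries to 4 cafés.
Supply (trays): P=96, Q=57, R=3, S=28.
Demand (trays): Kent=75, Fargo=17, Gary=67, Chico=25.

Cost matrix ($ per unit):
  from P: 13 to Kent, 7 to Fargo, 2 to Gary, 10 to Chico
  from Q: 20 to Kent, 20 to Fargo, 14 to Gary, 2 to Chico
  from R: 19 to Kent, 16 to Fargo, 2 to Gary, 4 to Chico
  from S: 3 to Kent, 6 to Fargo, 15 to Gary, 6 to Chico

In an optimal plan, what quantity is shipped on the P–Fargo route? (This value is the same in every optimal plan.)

Solving gives:
  P–Kent: 15 trays
  P–Fargo: 17 trays
  P–Gary: 64 trays
  Q–Kent: 32 trays
  Q–Chico: 25 trays
  R–Gary: 3 trays
  S–Kent: 28 trays
Total cost = $1222.
So P→Fargo carries 17 trays.

17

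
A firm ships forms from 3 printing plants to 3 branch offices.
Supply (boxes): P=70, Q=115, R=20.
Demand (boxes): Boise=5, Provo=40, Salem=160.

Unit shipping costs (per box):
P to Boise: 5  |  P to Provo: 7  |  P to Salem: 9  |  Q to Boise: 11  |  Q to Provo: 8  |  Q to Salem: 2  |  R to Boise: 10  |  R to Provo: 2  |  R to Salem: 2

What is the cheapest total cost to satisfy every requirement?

800

One minimum-cost allocation:
  P to Boise: 5 × 5 = 25
  P to Provo: 40 × 7 = 280
  P to Salem: 25 × 9 = 225
  Q to Salem: 115 × 2 = 230
  R to Salem: 20 × 2 = 40
Total = 25 + 280 + 225 + 230 + 40 = 800.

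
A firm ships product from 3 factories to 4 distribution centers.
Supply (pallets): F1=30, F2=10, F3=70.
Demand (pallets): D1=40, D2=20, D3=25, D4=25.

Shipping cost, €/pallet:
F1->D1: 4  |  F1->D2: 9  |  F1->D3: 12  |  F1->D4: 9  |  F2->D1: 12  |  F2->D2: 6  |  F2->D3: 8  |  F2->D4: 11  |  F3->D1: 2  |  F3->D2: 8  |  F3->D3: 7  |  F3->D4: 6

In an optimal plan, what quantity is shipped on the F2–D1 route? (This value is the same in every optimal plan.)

The minimum-cost plan:
  F1->D1: 20 × €4 = €80
  F1->D2: 10 × €9 = €90
  F2->D2: 10 × €6 = €60
  F3->D1: 20 × €2 = €40
  F3->D3: 25 × €7 = €175
  F3->D4: 25 × €6 = €150
Total cost = €595.
The route F2→D1 is not used.

0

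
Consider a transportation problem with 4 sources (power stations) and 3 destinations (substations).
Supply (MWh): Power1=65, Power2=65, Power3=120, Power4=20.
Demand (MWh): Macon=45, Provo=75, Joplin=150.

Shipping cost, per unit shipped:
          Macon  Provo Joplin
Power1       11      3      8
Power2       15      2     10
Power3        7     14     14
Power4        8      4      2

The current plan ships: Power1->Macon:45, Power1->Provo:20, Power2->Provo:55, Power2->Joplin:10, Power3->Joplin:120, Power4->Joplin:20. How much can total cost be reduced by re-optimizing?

480

Current plan cost = 45·11 + 20·3 + 55·2 + 10·10 + 120·14 + 20·2 = 2485.
Optimal plan:
  Power1 to Provo: 10 × 3 = 30
  Power1 to Joplin: 55 × 8 = 440
  Power2 to Provo: 65 × 2 = 130
  Power3 to Macon: 45 × 7 = 315
  Power3 to Joplin: 75 × 14 = 1050
  Power4 to Joplin: 20 × 2 = 40
Optimal cost = 2005.
Saving = 2485 − 2005 = 480.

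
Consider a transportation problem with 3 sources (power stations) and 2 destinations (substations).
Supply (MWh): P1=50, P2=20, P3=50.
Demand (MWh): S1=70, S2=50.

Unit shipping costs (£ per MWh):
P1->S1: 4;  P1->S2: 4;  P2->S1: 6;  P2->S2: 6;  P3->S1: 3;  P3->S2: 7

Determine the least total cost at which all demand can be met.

An optimal shipping plan:
  P1->S1: 20 × £4 = £80
  P1->S2: 30 × £4 = £120
  P2->S2: 20 × £6 = £120
  P3->S1: 50 × £3 = £150
Total = 80 + 120 + 120 + 150 = £470.
(Supply check: P1 ships 50; P2 ships 20; P3 ships 50.)

470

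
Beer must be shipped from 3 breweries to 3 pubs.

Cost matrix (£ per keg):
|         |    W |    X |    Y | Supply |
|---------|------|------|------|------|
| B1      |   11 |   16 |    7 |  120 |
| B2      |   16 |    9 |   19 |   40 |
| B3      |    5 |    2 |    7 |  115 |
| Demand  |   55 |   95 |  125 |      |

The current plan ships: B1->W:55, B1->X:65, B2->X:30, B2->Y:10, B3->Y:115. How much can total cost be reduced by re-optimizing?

1290

Current plan cost = 55·11 + 65·16 + 30·9 + 10·19 + 115·7 = £2910.
Optimal plan:
  B1 to Y: 120 × £7 = £840
  B2 to X: 40 × £9 = £360
  B3 to W: 55 × £5 = £275
  B3 to X: 55 × £2 = £110
  B3 to Y: 5 × £7 = £35
Optimal cost = £1620.
Saving = 2910 − 1620 = £1290.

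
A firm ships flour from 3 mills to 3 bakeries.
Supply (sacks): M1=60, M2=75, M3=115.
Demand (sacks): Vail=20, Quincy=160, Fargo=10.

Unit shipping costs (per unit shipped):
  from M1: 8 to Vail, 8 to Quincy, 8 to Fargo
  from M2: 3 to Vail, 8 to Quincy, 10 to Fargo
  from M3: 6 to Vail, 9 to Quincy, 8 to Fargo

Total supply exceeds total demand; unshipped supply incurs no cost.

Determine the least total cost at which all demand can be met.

1465

A cheapest plan:
  M1 to Quincy: 60 × 8 = 480
  M2 to Vail: 20 × 3 = 60
  M2 to Quincy: 55 × 8 = 440
  M3 to Quincy: 45 × 9 = 405
  M3 to Fargo: 10 × 8 = 80
Total = 480 + 60 + 440 + 405 + 80 = 1465.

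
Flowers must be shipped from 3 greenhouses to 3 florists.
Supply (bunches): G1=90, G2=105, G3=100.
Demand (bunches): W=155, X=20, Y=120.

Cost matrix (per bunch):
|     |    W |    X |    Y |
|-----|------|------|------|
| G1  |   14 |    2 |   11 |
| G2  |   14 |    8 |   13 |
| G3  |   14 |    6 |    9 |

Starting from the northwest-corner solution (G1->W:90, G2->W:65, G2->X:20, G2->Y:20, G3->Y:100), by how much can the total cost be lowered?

160

Current plan cost = 90·14 + 65·14 + 20·8 + 20·13 + 100·9 = 3490.
Optimal plan:
  G1→W: 50 × 14 = 700
  G1→X: 20 × 2 = 40
  G1→Y: 20 × 11 = 220
  G2→W: 105 × 14 = 1470
  G3→Y: 100 × 9 = 900
Optimal cost = 3330.
Saving = 3490 − 3330 = 160.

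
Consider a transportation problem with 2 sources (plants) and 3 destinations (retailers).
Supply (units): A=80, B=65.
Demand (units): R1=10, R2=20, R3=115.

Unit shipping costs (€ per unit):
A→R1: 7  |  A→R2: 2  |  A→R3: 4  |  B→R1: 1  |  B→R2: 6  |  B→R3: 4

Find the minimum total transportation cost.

510

Optimal allocation:
  A–R2: 20 units
  A–R3: 60 units
  B–R1: 10 units
  B–R3: 55 units
Total cost = €510.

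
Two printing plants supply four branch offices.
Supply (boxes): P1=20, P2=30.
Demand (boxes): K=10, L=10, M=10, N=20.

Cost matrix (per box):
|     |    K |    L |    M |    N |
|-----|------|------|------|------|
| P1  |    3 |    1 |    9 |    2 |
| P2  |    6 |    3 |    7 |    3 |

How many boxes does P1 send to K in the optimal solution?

Solving gives:
  P1→K: 10 × 3 = 30
  P1→L: 10 × 1 = 10
  P2→M: 10 × 7 = 70
  P2→N: 20 × 3 = 60
Total cost = 170.
So P1→K carries 10 boxes.

10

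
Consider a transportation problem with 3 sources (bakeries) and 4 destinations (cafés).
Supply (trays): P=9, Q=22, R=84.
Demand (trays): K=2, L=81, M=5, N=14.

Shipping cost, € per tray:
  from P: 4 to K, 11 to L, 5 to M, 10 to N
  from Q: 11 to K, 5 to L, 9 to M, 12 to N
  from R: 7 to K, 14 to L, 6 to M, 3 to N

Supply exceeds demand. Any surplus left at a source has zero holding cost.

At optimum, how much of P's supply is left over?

Minimum-cost shipments:
  P–L: 9 × €11 = €99
  Q–L: 22 × €5 = €110
  R–K: 2 × €7 = €14
  R–L: 50 × €14 = €700
  R–M: 5 × €6 = €30
  R–N: 14 × €3 = €42
Total cost = €995.
P ships 9 of its 9, leaving 0.

0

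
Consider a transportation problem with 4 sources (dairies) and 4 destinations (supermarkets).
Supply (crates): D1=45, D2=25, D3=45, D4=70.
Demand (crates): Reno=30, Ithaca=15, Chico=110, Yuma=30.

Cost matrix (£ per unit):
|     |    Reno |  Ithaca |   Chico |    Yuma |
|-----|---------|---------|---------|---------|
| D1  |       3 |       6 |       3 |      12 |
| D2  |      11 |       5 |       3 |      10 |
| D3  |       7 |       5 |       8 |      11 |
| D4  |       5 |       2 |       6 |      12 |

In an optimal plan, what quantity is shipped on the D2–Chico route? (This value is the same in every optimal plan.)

Solving gives:
  D1→Chico: 45 × £3 = £135
  D2→Chico: 25 × £3 = £75
  D3→Chico: 15 × £8 = £120
  D3→Yuma: 30 × £11 = £330
  D4→Reno: 30 × £5 = £150
  D4→Ithaca: 15 × £2 = £30
  D4→Chico: 25 × £6 = £150
Total cost = £990.
So D2→Chico carries 25 crates.

25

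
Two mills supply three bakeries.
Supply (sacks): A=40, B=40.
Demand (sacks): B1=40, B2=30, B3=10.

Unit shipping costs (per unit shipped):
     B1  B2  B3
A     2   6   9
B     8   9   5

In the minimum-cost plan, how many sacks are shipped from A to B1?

Optimal shipments:
  A→B1: 40 × 2 = 80
  B→B2: 30 × 9 = 270
  B→B3: 10 × 5 = 50
Total cost = 400.
So A→B1 carries 40 sacks.

40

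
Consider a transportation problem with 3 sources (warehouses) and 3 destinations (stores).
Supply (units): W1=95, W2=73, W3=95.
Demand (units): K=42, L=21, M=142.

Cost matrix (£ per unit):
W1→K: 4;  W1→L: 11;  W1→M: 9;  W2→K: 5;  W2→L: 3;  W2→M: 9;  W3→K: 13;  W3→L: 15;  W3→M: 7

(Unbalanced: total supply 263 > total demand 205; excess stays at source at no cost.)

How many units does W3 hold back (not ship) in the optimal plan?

0

An optimal plan:
  W1 to K: 42 × £4 = £168
  W2 to L: 21 × £3 = £63
  W2 to M: 47 × £9 = £423
  W3 to M: 95 × £7 = £665
Total cost = £1319.
W3 ships 95 of its 95, leaving 0.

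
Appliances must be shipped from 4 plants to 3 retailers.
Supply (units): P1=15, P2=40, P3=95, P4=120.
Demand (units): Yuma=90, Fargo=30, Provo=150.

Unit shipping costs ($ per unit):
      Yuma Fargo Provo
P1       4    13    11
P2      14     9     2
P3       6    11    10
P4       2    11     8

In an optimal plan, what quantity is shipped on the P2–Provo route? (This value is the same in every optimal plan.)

40

The minimum-cost plan:
  P1->Yuma: 15 × $4 = $60
  P2->Provo: 40 × $2 = $80
  P3->Fargo: 30 × $11 = $330
  P3->Provo: 65 × $10 = $650
  P4->Yuma: 75 × $2 = $150
  P4->Provo: 45 × $8 = $360
Total cost = $1630.
So P2→Provo carries 40 units.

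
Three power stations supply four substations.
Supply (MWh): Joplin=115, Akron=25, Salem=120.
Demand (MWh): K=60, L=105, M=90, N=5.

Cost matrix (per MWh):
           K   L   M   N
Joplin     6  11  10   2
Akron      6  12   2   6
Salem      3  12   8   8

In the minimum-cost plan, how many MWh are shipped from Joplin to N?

5

The minimum-cost plan:
  Joplin–L: 105 MWh
  Joplin–M: 5 MWh
  Joplin–N: 5 MWh
  Akron–M: 25 MWh
  Salem–K: 60 MWh
  Salem–M: 60 MWh
Total cost = 1925.
So Joplin→N carries 5 MWh.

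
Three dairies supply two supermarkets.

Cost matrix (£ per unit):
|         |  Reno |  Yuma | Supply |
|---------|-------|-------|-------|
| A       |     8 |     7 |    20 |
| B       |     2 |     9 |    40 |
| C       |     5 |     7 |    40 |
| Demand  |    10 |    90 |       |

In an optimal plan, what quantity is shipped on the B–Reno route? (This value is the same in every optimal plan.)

10

Solving gives:
  A to Yuma: 20 × £7 = £140
  B to Reno: 10 × £2 = £20
  B to Yuma: 30 × £9 = £270
  C to Yuma: 40 × £7 = £280
Total cost = £710.
So B→Reno carries 10 crates.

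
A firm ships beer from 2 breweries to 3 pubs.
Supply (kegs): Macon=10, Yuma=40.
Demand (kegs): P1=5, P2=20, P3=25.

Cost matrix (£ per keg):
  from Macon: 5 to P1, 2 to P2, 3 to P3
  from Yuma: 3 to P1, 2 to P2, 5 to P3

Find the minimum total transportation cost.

160

Optimal allocation:
  Macon–P3: 10 × £3 = £30
  Yuma–P1: 5 × £3 = £15
  Yuma–P2: 20 × £2 = £40
  Yuma–P3: 15 × £5 = £75
Total = 30 + 15 + 40 + 75 = £160.
(Supply check: Macon ships 10; Yuma ships 40.)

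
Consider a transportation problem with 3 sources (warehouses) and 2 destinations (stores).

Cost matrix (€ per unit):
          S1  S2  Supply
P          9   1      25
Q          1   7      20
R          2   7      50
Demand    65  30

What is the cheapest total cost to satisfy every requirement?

170

One minimum-cost allocation:
  P to S2: 25 × €1 = €25
  Q to S1: 20 × €1 = €20
  R to S1: 45 × €2 = €90
  R to S2: 5 × €7 = €35
Total = 25 + 20 + 90 + 35 = €170.
(Supply check: P ships 25; Q ships 20; R ships 50.)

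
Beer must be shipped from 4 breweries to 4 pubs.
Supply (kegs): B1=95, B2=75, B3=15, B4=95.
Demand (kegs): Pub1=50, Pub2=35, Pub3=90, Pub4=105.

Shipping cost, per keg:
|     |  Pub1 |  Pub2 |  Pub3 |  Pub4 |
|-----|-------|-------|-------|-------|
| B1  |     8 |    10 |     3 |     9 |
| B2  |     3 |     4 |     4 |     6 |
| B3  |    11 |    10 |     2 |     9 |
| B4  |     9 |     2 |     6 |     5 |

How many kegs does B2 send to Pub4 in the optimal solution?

The minimum-cost plan:
  B1–Pub3: 75 × 3 = 225
  B1–Pub4: 20 × 9 = 180
  B2–Pub1: 50 × 3 = 150
  B2–Pub4: 25 × 6 = 150
  B3–Pub3: 15 × 2 = 30
  B4–Pub2: 35 × 2 = 70
  B4–Pub4: 60 × 5 = 300
Total cost = 1105.
So B2→Pub4 carries 25 kegs.

25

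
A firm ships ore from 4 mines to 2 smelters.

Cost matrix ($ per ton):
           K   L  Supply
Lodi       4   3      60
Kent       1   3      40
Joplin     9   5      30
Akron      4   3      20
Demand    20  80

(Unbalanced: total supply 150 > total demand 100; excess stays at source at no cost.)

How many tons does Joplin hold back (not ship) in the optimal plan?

30

Minimum-cost shipments:
  Lodi to L: 60 tons
  Kent to K: 20 tons
  Kent to L: 20 tons
Total cost = $260.
Joplin ships 0 of its 30, leaving 30.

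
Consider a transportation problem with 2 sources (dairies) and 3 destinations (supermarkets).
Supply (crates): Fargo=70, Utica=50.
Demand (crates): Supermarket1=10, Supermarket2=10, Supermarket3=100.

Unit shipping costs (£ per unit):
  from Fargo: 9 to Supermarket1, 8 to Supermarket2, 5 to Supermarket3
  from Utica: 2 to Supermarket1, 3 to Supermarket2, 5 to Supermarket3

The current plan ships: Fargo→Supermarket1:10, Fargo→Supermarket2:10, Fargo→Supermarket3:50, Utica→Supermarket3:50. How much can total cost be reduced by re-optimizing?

Current plan cost = 10·9 + 10·8 + 50·5 + 50·5 = £670.
Optimal plan:
  Fargo–Supermarket3: 70 × £5 = £350
  Utica–Supermarket1: 10 × £2 = £20
  Utica–Supermarket2: 10 × £3 = £30
  Utica–Supermarket3: 30 × £5 = £150
Optimal cost = £550.
Saving = 670 − 550 = £120.

120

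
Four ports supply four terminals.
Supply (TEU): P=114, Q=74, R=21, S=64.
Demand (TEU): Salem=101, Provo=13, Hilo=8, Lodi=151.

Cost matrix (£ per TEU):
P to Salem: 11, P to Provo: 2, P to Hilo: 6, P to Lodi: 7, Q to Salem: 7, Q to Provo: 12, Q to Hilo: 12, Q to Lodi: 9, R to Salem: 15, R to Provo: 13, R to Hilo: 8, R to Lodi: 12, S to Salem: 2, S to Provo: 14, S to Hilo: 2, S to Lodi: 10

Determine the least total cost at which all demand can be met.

Optimal allocation:
  P→Provo: 13 × £2 = £26
  P→Lodi: 101 × £7 = £707
  Q→Salem: 37 × £7 = £259
  Q→Lodi: 37 × £9 = £333
  R→Hilo: 8 × £8 = £64
  R→Lodi: 13 × £12 = £156
  S→Salem: 64 × £2 = £128
Total = 26 + 707 + 259 + 333 + 64 + 156 + 128 = £1673.

1673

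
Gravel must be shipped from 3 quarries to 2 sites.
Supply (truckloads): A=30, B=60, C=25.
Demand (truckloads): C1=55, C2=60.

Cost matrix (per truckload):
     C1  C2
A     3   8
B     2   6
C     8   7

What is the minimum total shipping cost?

Optimal allocation:
  A->C1: 30 × 3 = 90
  B->C1: 25 × 2 = 50
  B->C2: 35 × 6 = 210
  C->C2: 25 × 7 = 175
Total = 90 + 50 + 210 + 175 = 525.
(Supply check: A ships 30; B ships 60; C ships 25.)

525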